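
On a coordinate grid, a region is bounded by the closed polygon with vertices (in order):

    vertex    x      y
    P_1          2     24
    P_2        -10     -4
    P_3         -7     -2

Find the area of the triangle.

30

Apply the shoelace (surveyor's) formula: 2A = Σ (x_i·y_{i+1} − x_{i+1}·y_i), indices taken mod 3.
Σ = (232) + (-8) + (-164) = 60
Area = |Σ|/2 = 30.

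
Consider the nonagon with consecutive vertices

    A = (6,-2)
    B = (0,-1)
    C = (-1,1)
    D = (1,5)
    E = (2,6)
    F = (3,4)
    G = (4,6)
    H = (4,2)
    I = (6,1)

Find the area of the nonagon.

Σ = (-6) + (-1) + (-6) + (-4) + (-10) + (2) + (-16) + (-8) + (-18) = -67
Area = |Σ|/2 = 33.5.

33.5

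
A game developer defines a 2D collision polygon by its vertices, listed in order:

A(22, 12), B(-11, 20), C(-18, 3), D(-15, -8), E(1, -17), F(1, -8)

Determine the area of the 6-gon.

Apply Gauss's area formula: 2A = Σ (x_i·y_{i+1} − x_{i+1}·y_i), indices taken mod 6.
A→B: (22)(20) − (-11)(12) = 572
B→C: (-11)(3) − (-18)(20) = 327
C→D: (-18)(-8) − (-15)(3) = 189
D→E: (-15)(-17) − (1)(-8) = 263
E→F: (1)(-8) − (1)(-17) = 9
F→A: (1)(12) − (22)(-8) = 188
Σ = 1548
Area = |Σ|/2 = 774.

774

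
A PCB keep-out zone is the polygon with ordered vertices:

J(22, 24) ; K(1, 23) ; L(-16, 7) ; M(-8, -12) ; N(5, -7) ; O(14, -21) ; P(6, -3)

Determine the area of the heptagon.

Apply the shoelace formula: 2A = Σ (x_i·y_{i+1} − x_{i+1}·y_i), indices taken mod 7.
Cross-terms: 482, 375, 248, 116, -7, 84, 210  ⇒  Σ = 1508
Area = |Σ|/2 = 754.

754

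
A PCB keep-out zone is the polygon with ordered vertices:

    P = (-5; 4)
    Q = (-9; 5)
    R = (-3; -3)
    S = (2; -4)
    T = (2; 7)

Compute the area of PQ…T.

68

P→Q: (-5)(5) − (-9)(4) = 11
Q→R: (-9)(-3) − (-3)(5) = 42
R→S: (-3)(-4) − (2)(-3) = 18
S→T: (2)(7) − (2)(-4) = 22
T→P: (2)(4) − (-5)(7) = 43
Σ = 136
Area = |Σ|/2 = 68.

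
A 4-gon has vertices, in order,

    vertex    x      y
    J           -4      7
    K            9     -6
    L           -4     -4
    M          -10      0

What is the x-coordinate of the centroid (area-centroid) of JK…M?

-5/3

Apply the shoelace formula. First the cross-terms c_i = x_i·y_{i+1} − x_{i+1}·y_i:
  -39, -60, -40, -70  ⇒  2A = -209, A = -104.5.
Then Σ (x_i + x_{i+1})·c_i = 1045, so x̄ = 1045 / (6·(-104.5)) = -5/3.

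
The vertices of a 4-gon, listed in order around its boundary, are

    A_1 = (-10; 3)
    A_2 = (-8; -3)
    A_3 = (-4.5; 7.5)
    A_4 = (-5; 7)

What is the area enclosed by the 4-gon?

20.75

Apply the shoelace formula: 2A = Σ (x_i·y_{i+1} − x_{i+1}·y_i), indices taken mod 4.
Σ = (54) + (-73.5) + (6) + (55) = 41.5
Area = |Σ|/2 = 20.75.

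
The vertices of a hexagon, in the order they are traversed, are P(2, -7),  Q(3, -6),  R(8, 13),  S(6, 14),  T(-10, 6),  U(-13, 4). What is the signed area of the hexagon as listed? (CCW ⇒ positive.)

Apply the surveyor's formula: 2A = Σ (x_i·y_{i+1} − x_{i+1}·y_i), indices taken mod 6.
Σ = (9) + (87) + (34) + (176) + (38) + (83) = 427
Signed area = Σ/2 = 213.5 (positive ⇒ counter-clockwise traversal).

213.5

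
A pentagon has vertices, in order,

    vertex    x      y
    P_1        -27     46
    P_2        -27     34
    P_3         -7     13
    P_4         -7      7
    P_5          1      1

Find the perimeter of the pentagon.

|P_1P_2| = √((0)² + (-12)²) = √144 = 12
|P_2P_3| = √((20)² + (-21)²) = √841 = 29
|P_3P_4| = √((0)² + (-6)²) = √36 = 6
|P_4P_5| = √((8)² + (-6)²) = √100 = 10
|P_5P_1| = √((-28)² + (45)²) = √2809 = 53
Perimeter = 12 + 29 + 6 + 10 + 53 = 110.

110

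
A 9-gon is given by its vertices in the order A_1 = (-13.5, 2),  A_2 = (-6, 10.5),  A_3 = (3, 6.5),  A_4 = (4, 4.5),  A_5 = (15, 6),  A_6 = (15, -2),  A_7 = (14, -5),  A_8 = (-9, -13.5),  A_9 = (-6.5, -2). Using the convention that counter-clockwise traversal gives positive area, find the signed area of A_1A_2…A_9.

Cross-terms: -129.75, -70.5, -12.5, -43.5, -120, -47, -234, -69.75, -40  ⇒  Σ = -767
Signed area = Σ/2 = -383.5 (negative ⇒ clockwise traversal).

-383.5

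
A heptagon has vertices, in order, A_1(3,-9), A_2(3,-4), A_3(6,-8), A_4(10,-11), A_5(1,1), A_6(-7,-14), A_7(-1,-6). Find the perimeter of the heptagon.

62

|A_1A_2| = √((0)² + (5)²) = √25 = 5
|A_2A_3| = √((3)² + (-4)²) = √25 = 5
|A_3A_4| = √((4)² + (-3)²) = √25 = 5
|A_4A_5| = √((-9)² + (12)²) = √225 = 15
|A_5A_6| = √((-8)² + (-15)²) = √289 = 17
|A_6A_7| = √((6)² + (8)²) = √100 = 10
|A_7A_1| = √((4)² + (-3)²) = √25 = 5
Perimeter = 5 + 5 + 5 + 15 + 17 + 10 + 5 = 62.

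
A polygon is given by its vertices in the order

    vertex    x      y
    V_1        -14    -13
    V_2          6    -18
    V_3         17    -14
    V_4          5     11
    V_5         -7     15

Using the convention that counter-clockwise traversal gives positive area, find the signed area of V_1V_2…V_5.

631

Cross-terms: 330, 222, 257, 152, 301  ⇒  Σ = 1262
Signed area = Σ/2 = 631 (positive ⇒ counter-clockwise traversal).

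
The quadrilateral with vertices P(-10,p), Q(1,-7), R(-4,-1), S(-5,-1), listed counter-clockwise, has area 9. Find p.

Write out the shoelace sum; only the two edges meeting at P involve p:
2·Area = [((-5)·p − (-10)·(-1)) + ((-10)·(-7) − 1·p)] + -30
       = -6·p + 30 = 18
⇒ p = 2.

2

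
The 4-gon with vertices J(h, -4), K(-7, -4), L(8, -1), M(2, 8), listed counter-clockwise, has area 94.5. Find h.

Write out the shoelace sum; only the two edges meeting at J involve h:
2·Area = [(2·(-4) − h·8) + (h·(-4) − (-7)·(-4))] + 105
       = -12·h + 69 = 189
⇒ h = -10.

-10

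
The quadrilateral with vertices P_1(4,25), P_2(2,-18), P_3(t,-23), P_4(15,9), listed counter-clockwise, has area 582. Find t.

24

Write out the shoelace sum; only the two edges meeting at P_3 involve t:
2·Area = [(2·(-23) − t·(-18)) + (t·9 − 15·(-23))] + 217
       = 27·t + 516 = 1164
⇒ t = 24.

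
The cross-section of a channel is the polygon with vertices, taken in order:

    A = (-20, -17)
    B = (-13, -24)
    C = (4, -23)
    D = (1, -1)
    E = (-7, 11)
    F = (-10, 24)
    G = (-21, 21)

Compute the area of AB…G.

Cross-terms: 259, 395, 19, 4, -58, 294, 777  ⇒  Σ = 1690
Area = |Σ|/2 = 845.

845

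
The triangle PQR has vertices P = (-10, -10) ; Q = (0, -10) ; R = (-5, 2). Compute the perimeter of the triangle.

36

|PQ| = √((10)² + (0)²) = √100 = 10
|QR| = √((-5)² + (12)²) = √169 = 13
|RP| = √((-5)² + (-12)²) = √169 = 13
Perimeter = 10 + 13 + 13 = 36.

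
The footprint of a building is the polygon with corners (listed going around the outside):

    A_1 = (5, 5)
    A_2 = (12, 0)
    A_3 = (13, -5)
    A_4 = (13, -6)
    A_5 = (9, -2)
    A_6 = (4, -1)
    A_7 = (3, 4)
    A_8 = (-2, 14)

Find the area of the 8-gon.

58.5

Σ = (-60) + (-60) + (-13) + (28) + (-1) + (19) + (50) + (-80) = -117
Area = |Σ|/2 = 58.5.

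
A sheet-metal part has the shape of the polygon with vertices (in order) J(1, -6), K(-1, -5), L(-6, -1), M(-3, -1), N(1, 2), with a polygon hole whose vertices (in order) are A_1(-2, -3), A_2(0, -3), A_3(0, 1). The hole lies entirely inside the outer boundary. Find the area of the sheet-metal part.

Outer boundary:
Apply the surveyor's formula: 2A = Σ (x_i·y_{i+1} − x_{i+1}·y_i), indices taken mod 5.
J→K: (1)(-5) − (-1)(-6) = -11
K→L: (-1)(-1) − (-6)(-5) = -29
L→M: (-6)(-1) − (-3)(-1) = 3
M→N: (-3)(2) − (1)(-1) = -5
N→J: (1)(-6) − (1)(2) = -8
Σ = -50
Area = |Σ|/2 = 25.
Hole:
Σ = (6) + (0) + (2) = 8
Area = |Σ|/2 = 4.
Net area = 25 − 4 = 21.

21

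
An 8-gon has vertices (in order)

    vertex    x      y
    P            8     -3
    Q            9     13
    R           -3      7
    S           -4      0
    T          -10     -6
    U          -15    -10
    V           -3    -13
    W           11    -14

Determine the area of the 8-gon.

362

Apply the shoelace formula: 2A = Σ (x_i·y_{i+1} − x_{i+1}·y_i), indices taken mod 8.
Σ = (131) + (102) + (28) + (24) + (10) + (165) + (185) + (79) = 724
Area = |Σ|/2 = 362.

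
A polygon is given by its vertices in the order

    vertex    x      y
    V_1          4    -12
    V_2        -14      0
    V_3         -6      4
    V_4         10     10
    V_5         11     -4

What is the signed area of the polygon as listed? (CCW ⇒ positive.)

Apply the surveyor's formula: 2A = Σ (x_i·y_{i+1} − x_{i+1}·y_i), indices taken mod 5.
V_1→V_2: (4)(0) − (-14)(-12) = -168
V_2→V_3: (-14)(4) − (-6)(0) = -56
V_3→V_4: (-6)(10) − (10)(4) = -100
V_4→V_5: (10)(-4) − (11)(10) = -150
V_5→V_1: (11)(-12) − (4)(-4) = -116
Σ = -590
Signed area = Σ/2 = -295 (negative ⇒ clockwise traversal).

-295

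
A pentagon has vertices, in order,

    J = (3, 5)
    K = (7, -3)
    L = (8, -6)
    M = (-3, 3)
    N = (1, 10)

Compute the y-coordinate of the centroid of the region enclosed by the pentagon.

374/171

Apply the shoelace (surveyor's) formula. First the cross-terms c_i = x_i·y_{i+1} − x_{i+1}·y_i:
  -44, -18, 6, -33, -25  ⇒  2A = -114, A = -57.
Then Σ (y_i + y_{i+1})·c_i = -748, so ȳ = -748 / (6·(-57)) = 374/171.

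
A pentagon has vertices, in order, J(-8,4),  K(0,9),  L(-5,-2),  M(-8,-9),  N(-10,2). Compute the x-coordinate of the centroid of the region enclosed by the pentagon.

-1157/192

Apply Gauss's area formula. First the cross-terms c_i = x_i·y_{i+1} − x_{i+1}·y_i:
  -72, 45, 29, -106, -24  ⇒  2A = -128, A = -64.
Then Σ (x_i + x_{i+1})·c_i = 2314, so x̄ = 2314 / (6·(-64)) = -1157/192.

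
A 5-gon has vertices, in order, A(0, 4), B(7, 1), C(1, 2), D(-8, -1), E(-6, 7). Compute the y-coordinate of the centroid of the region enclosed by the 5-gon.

Apply Gauss's area formula. First the cross-terms c_i = x_i·y_{i+1} − x_{i+1}·y_i:
  -28, 13, 15, -62, -24  ⇒  2A = -86, A = -43.
Then Σ (y_i + y_{i+1})·c_i = -722, so ȳ = -722 / (6·(-43)) = 361/129.

361/129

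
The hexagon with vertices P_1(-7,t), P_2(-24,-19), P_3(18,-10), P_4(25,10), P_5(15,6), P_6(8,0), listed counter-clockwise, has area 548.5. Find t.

0

Write out the shoelace sum; only the two edges meeting at P_1 involve t:
2·Area = [(8·t − (-7)·0) + ((-7)·(-19) − (-24)·t)] + 964
       = 32·t + 1097 = 1097
⇒ t = 0.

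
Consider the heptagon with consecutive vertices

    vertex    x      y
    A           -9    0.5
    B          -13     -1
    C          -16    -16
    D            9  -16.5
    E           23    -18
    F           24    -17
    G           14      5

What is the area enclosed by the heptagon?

Σ = (15.5) + (192) + (408) + (217.5) + (41) + (358) + (52) = 1284
Area = |Σ|/2 = 642.

642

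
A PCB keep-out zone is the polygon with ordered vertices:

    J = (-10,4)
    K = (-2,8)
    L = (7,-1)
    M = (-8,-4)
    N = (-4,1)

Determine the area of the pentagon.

96

Cross-terms: -72, -54, -36, -24, -6  ⇒  Σ = -192
Area = |Σ|/2 = 96.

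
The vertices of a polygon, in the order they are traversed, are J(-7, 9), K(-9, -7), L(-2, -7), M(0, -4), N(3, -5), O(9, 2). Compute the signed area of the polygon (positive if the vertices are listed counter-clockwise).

172.5

Apply the surveyor's formula: 2A = Σ (x_i·y_{i+1} − x_{i+1}·y_i), indices taken mod 6.
Σ = (130) + (49) + (8) + (12) + (51) + (95) = 345
Signed area = Σ/2 = 172.5 (positive ⇒ counter-clockwise traversal).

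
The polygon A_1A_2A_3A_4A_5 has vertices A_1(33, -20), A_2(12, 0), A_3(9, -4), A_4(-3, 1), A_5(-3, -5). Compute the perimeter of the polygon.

|A_1A_2| = √((-21)² + (20)²) = √841 = 29
|A_2A_3| = √((-3)² + (-4)²) = √25 = 5
|A_3A_4| = √((-12)² + (5)²) = √169 = 13
|A_4A_5| = √((0)² + (-6)²) = √36 = 6
|A_5A_1| = √((36)² + (-15)²) = √1521 = 39
Perimeter = 29 + 5 + 13 + 6 + 39 = 92.

92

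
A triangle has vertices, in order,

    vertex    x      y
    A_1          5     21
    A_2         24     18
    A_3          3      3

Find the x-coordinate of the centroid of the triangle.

Apply Gauss's area formula. First the cross-terms c_i = x_i·y_{i+1} − x_{i+1}·y_i:
  -414, 18, 48  ⇒  2A = -348, A = -174.
Then Σ (x_i + x_{i+1})·c_i = -11136, so x̄ = -11136 / (6·(-174)) = 32/3.

32/3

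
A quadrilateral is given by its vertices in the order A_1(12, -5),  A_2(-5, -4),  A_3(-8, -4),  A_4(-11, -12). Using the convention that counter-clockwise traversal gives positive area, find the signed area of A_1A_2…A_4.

Cross-terms: -73, -12, 52, 199  ⇒  Σ = 166
Signed area = Σ/2 = 83 (positive ⇒ counter-clockwise traversal).

83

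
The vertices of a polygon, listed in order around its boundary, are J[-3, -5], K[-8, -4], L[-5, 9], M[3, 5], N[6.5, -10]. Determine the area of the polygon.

148.5

Apply the surveyor's formula: 2A = Σ (x_i·y_{i+1} − x_{i+1}·y_i), indices taken mod 5.
Σ = (-28) + (-92) + (-52) + (-62.5) + (-62.5) = -297
Area = |Σ|/2 = 148.5.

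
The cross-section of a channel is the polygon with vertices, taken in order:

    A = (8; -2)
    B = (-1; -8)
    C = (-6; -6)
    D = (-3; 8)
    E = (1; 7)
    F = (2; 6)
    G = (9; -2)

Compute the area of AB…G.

Apply the shoelace (surveyor's) formula: 2A = Σ (x_i·y_{i+1} − x_{i+1}·y_i), indices taken mod 7.
Σ = (-66) + (-42) + (-66) + (-29) + (-8) + (-58) + (-2) = -271
Area = |Σ|/2 = 135.5.

135.5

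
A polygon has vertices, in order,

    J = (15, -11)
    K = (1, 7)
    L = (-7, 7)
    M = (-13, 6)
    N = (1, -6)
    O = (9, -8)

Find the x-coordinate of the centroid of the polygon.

Apply Gauss's area formula. First the cross-terms c_i = x_i·y_{i+1} − x_{i+1}·y_i:
  116, 56, 49, 72, 46, 21  ⇒  2A = 360, A = 180.
Then Σ (x_i + x_{i+1})·c_i = 640, so x̄ = 640 / (6·180) = 16/27.

16/27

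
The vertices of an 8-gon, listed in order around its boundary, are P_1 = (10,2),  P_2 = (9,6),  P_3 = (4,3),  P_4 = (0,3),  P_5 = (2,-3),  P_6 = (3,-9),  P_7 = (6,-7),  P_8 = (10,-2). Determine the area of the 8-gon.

Apply Gauss's area formula: 2A = Σ (x_i·y_{i+1} − x_{i+1}·y_i), indices taken mod 8.
Cross-terms: 42, 3, 12, -6, -9, 33, 58, 40  ⇒  Σ = 173
Area = |Σ|/2 = 86.5.

86.5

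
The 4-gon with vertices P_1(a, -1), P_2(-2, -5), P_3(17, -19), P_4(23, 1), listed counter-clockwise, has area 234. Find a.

14

Write out the shoelace sum; only the two edges meeting at P_1 involve a:
2·Area = [(23·(-1) − a·1) + (a·(-5) − (-2)·(-1))] + 577
       = -6·a + 552 = 468
⇒ a = 14.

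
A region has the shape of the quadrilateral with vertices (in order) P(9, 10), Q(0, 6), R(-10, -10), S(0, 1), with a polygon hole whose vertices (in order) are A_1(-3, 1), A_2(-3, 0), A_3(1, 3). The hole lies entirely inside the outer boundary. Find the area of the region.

Outer boundary:
Cross-terms: 54, 60, -10, -9  ⇒  Σ = 95
Area = |Σ|/2 = 47.5.
Hole:
Apply the shoelace formula: 2A = Σ (x_i·y_{i+1} − x_{i+1}·y_i), indices taken mod 3.
A_1→A_2: (-3)(0) − (-3)(1) = 3
A_2→A_3: (-3)(3) − (1)(0) = -9
A_3→A_1: (1)(1) − (-3)(3) = 10
Σ = 4
Area = |Σ|/2 = 2.
Net area = 47.5 − 2 = 45.5.

45.5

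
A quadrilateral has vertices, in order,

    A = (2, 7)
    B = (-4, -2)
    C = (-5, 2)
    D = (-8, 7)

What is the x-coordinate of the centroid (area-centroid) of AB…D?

-781/249

Apply the shoelace formula. First the cross-terms c_i = x_i·y_{i+1} − x_{i+1}·y_i:
  24, -18, -19, -70  ⇒  2A = -83, A = -41.5.
Then Σ (x_i + x_{i+1})·c_i = 781, so x̄ = 781 / (6·(-41.5)) = -781/249.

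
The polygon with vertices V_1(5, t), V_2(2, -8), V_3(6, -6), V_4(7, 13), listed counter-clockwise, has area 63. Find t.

15

The doubled signed area Σ (x_i y_{i+1} − x_{i+1} y_i) is linear in t.
With t=0 it equals 51; the coefficient of t is 5 (from the two edges through V_1).
So 5·t + 51 = 2·63 = 126 ⇒ t = 15.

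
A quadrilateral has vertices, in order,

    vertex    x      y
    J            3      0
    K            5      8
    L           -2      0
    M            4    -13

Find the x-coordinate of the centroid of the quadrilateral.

Apply Gauss's area formula. First the cross-terms c_i = x_i·y_{i+1} − x_{i+1}·y_i:
  24, 16, 26, 39  ⇒  2A = 105, A = 52.5.
Then Σ (x_i + x_{i+1})·c_i = 565, so x̄ = 565 / (6·52.5) = 113/63.

113/63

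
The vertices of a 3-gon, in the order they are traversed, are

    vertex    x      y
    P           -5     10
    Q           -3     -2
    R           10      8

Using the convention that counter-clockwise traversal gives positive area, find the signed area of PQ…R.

Apply Gauss's area formula: 2A = Σ (x_i·y_{i+1} − x_{i+1}·y_i), indices taken mod 3.
Σ = (40) + (-4) + (140) = 176
Signed area = Σ/2 = 88 (positive ⇒ counter-clockwise traversal).

88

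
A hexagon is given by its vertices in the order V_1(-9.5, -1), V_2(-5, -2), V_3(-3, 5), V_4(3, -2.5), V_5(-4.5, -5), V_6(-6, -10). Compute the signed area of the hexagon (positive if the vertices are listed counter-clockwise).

-62.375

Cross-terms: 14, -31, -7.5, -26.25, 15, -89  ⇒  Σ = -124.75
Signed area = Σ/2 = -62.375 (negative ⇒ clockwise traversal).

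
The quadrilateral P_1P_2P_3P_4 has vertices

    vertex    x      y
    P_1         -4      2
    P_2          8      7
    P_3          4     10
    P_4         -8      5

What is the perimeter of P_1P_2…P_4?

36

|P_1P_2| = √((12)² + (5)²) = √169 = 13
|P_2P_3| = √((-4)² + (3)²) = √25 = 5
|P_3P_4| = √((-12)² + (-5)²) = √169 = 13
|P_4P_1| = √((4)² + (-3)²) = √25 = 5
Perimeter = 13 + 5 + 13 + 5 = 36.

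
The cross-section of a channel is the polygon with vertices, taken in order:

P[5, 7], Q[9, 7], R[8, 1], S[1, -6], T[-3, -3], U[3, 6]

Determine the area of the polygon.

Σ = (-28) + (-47) + (-49) + (-21) + (-9) + (-9) = -163
Area = |Σ|/2 = 81.5.

81.5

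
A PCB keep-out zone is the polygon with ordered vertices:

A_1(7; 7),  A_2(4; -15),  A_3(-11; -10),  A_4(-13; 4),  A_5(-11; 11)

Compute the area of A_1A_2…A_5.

Apply the shoelace formula: 2A = Σ (x_i·y_{i+1} − x_{i+1}·y_i), indices taken mod 5.
Σ = (-133) + (-205) + (-174) + (-99) + (-154) = -765
Area = |Σ|/2 = 382.5.

382.5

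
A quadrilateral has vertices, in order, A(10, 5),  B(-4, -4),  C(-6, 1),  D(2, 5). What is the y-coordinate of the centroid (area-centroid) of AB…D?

Apply the surveyor's formula. First the cross-terms c_i = x_i·y_{i+1} − x_{i+1}·y_i:
  -20, -28, -32, -40  ⇒  2A = -120, A = -60.
Then Σ (y_i + y_{i+1})·c_i = -528, so ȳ = -528 / (6·(-60)) = 22/15.

22/15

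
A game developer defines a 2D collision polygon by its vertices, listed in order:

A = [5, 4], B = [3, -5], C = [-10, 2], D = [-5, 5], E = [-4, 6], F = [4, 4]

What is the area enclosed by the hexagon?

Apply Gauss's area formula: 2A = Σ (x_i·y_{i+1} − x_{i+1}·y_i), indices taken mod 6.
A→B: (5)(-5) − (3)(4) = -37
B→C: (3)(2) − (-10)(-5) = -44
C→D: (-10)(5) − (-5)(2) = -40
D→E: (-5)(6) − (-4)(5) = -10
E→F: (-4)(4) − (4)(6) = -40
F→A: (4)(4) − (5)(4) = -4
Σ = -175
Area = |Σ|/2 = 87.5.

87.5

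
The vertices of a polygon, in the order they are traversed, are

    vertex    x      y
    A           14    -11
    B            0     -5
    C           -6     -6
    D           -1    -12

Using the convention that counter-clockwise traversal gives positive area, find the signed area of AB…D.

72.5

Cross-terms: -70, -30, 66, 179  ⇒  Σ = 145
Signed area = Σ/2 = 72.5 (positive ⇒ counter-clockwise traversal).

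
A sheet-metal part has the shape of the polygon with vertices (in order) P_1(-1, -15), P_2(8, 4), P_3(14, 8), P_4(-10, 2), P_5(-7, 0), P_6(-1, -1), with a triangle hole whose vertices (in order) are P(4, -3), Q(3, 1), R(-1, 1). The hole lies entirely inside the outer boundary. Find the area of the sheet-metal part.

125.5

Outer boundary:
Apply Gauss's area formula: 2A = Σ (x_i·y_{i+1} − x_{i+1}·y_i), indices taken mod 6.
P_1→P_2: (-1)(4) − (8)(-15) = 116
P_2→P_3: (8)(8) − (14)(4) = 8
P_3→P_4: (14)(2) − (-10)(8) = 108
P_4→P_5: (-10)(0) − (-7)(2) = 14
P_5→P_6: (-7)(-1) − (-1)(0) = 7
P_6→P_1: (-1)(-15) − (-1)(-1) = 14
Σ = 267
Area = |Σ|/2 = 133.5.
Hole:
Apply the shoelace (surveyor's) formula: 2A = Σ (x_i·y_{i+1} − x_{i+1}·y_i), indices taken mod 3.
Σ = (13) + (4) + (-1) = 16
Area = |Σ|/2 = 8.
Net area = 133.5 − 8 = 125.5.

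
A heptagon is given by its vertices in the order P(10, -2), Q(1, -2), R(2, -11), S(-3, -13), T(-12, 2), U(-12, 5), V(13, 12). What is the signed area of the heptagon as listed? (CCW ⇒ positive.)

Σ = (-18) + (-7) + (-59) + (-162) + (-36) + (-209) + (-146) = -637
Signed area = Σ/2 = -318.5 (negative ⇒ clockwise traversal).

-318.5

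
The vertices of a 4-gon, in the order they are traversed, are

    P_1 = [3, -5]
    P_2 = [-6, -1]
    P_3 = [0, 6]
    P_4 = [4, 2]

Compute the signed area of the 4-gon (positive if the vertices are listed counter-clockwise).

-59.5

Σ = (-33) + (-36) + (-24) + (-26) = -119
Signed area = Σ/2 = -59.5 (negative ⇒ clockwise traversal).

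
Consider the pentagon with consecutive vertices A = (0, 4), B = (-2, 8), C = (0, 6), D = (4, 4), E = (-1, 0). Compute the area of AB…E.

14

Apply the shoelace formula: 2A = Σ (x_i·y_{i+1} − x_{i+1}·y_i), indices taken mod 5.
Σ = (8) + (-12) + (-24) + (4) + (-4) = -28
Area = |Σ|/2 = 14.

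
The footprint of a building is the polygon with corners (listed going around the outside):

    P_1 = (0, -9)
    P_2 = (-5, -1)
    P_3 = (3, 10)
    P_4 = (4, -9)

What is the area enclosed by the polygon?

Apply the shoelace (surveyor's) formula: 2A = Σ (x_i·y_{i+1} − x_{i+1}·y_i), indices taken mod 4.
P_1→P_2: (0)(-1) − (-5)(-9) = -45
P_2→P_3: (-5)(10) − (3)(-1) = -47
P_3→P_4: (3)(-9) − (4)(10) = -67
P_4→P_1: (4)(-9) − (0)(-9) = -36
Σ = -195
Area = |Σ|/2 = 97.5.

97.5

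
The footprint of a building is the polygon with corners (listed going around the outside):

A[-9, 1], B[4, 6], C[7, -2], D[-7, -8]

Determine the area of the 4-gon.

128.5

Apply the shoelace (surveyor's) formula: 2A = Σ (x_i·y_{i+1} − x_{i+1}·y_i), indices taken mod 4.
Cross-terms: -58, -50, -70, -79  ⇒  Σ = -257
Area = |Σ|/2 = 128.5.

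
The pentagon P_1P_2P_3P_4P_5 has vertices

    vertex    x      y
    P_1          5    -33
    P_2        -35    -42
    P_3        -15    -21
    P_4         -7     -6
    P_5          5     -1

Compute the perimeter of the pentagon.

132

|P_1P_2| = √((-40)² + (-9)²) = √1681 = 41
|P_2P_3| = √((20)² + (21)²) = √841 = 29
|P_3P_4| = √((8)² + (15)²) = √289 = 17
|P_4P_5| = √((12)² + (5)²) = √169 = 13
|P_5P_1| = √((0)² + (-32)²) = √1024 = 32
Perimeter = 41 + 29 + 17 + 13 + 32 = 132.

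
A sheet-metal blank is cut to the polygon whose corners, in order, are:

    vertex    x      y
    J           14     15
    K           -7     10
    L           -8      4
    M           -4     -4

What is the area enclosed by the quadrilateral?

170.5

J→K: (14)(10) − (-7)(15) = 245
K→L: (-7)(4) − (-8)(10) = 52
L→M: (-8)(-4) − (-4)(4) = 48
M→J: (-4)(15) − (14)(-4) = -4
Σ = 341
Area = |Σ|/2 = 170.5.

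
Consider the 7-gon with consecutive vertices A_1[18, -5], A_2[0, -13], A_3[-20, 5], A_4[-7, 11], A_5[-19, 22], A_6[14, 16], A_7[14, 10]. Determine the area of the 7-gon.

Apply the shoelace (surveyor's) formula: 2A = Σ (x_i·y_{i+1} − x_{i+1}·y_i), indices taken mod 7.
Cross-terms: -234, -260, -185, 55, -612, -84, -250  ⇒  Σ = -1570
Area = |Σ|/2 = 785.

785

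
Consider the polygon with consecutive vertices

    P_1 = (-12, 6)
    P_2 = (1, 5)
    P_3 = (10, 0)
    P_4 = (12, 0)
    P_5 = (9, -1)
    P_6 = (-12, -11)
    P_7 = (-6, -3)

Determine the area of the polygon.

170.5

Apply the shoelace (surveyor's) formula: 2A = Σ (x_i·y_{i+1} − x_{i+1}·y_i), indices taken mod 7.
Σ = (-66) + (-50) + (0) + (-12) + (-111) + (-30) + (-72) = -341
Area = |Σ|/2 = 170.5.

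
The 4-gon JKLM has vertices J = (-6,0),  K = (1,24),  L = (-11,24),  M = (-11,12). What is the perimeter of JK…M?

|JK| = √((7)² + (24)²) = √625 = 25
|KL| = √((-12)² + (0)²) = √144 = 12
|LM| = √((0)² + (-12)²) = √144 = 12
|MJ| = √((5)² + (-12)²) = √169 = 13
Perimeter = 25 + 12 + 12 + 13 = 62.

62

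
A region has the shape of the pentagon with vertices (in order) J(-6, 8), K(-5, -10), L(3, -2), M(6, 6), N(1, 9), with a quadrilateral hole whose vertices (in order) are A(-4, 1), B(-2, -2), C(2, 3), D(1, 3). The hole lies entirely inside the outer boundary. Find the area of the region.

Outer boundary:
Σ = (100) + (40) + (30) + (48) + (62) = 280
Area = |Σ|/2 = 140.
Hole:
Σ = (10) + (-2) + (3) + (13) = 24
Area = |Σ|/2 = 12.
Net area = 140 − 12 = 128.

128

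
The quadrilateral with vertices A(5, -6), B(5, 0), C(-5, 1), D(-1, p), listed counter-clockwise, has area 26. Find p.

The doubled signed area Σ (x_i y_{i+1} − x_{i+1} y_i) is linear in p.
With p=0 it equals 42; the coefficient of p is -10 (from the two edges through D).
So -10·p + 42 = 2·26 = 52 ⇒ p = -1.

-1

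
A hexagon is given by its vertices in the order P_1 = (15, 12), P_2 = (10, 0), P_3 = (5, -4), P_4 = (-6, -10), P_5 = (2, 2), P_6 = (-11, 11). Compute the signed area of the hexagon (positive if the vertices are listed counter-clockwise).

Σ = (-120) + (-40) + (-74) + (8) + (44) + (-297) = -479
Signed area = Σ/2 = -239.5 (negative ⇒ clockwise traversal).

-239.5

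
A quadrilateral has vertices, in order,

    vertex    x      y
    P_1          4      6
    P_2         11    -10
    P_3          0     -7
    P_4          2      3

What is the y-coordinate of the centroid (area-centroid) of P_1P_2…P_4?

Apply the surveyor's formula. First the cross-terms c_i = x_i·y_{i+1} − x_{i+1}·y_i:
  -106, -77, 14, 0  ⇒  2A = -169, A = -84.5.
Then Σ (y_i + y_{i+1})·c_i = 1677, so ȳ = 1677 / (6·(-84.5)) = -43/13.

-43/13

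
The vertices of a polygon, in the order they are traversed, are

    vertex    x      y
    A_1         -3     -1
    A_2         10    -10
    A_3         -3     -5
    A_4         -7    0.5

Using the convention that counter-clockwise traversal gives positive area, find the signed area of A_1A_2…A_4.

A_1→A_2: (-3)(-10) − (10)(-1) = 40
A_2→A_3: (10)(-5) − (-3)(-10) = -80
A_3→A_4: (-3)(0.5) − (-7)(-5) = -36.5
A_4→A_1: (-7)(-1) − (-3)(0.5) = 8.5
Σ = -68
Signed area = Σ/2 = -34 (negative ⇒ clockwise traversal).

-34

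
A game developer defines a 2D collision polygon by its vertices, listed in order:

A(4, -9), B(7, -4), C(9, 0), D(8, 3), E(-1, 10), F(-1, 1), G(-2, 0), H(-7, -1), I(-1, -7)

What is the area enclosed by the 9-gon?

Σ = (47) + (36) + (27) + (83) + (9) + (2) + (2) + (48) + (37) = 291
Area = |Σ|/2 = 145.5.

145.5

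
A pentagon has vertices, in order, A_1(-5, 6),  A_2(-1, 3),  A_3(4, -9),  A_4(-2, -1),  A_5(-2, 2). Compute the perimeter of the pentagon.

36

|A_1A_2| = √((4)² + (-3)²) = √25 = 5
|A_2A_3| = √((5)² + (-12)²) = √169 = 13
|A_3A_4| = √((-6)² + (8)²) = √100 = 10
|A_4A_5| = √((0)² + (3)²) = √9 = 3
|A_5A_1| = √((-3)² + (4)²) = √25 = 5
Perimeter = 5 + 13 + 10 + 3 + 5 = 36.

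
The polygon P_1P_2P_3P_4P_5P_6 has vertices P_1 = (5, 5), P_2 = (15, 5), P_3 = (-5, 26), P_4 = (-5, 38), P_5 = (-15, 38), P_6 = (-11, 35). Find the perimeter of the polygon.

|P_1P_2| = √((10)² + (0)²) = √100 = 10
|P_2P_3| = √((-20)² + (21)²) = √841 = 29
|P_3P_4| = √((0)² + (12)²) = √144 = 12
|P_4P_5| = √((-10)² + (0)²) = √100 = 10
|P_5P_6| = √((4)² + (-3)²) = √25 = 5
|P_6P_1| = √((16)² + (-30)²) = √1156 = 34
Perimeter = 10 + 29 + 12 + 10 + 5 + 34 = 100.

100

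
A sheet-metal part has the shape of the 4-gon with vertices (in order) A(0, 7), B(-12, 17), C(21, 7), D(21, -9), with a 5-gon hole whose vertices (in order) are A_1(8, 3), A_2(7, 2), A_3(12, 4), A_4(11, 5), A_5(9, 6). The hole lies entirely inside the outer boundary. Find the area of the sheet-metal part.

Outer boundary:
A→B: (0)(17) − (-12)(7) = 84
B→C: (-12)(7) − (21)(17) = -441
C→D: (21)(-9) − (21)(7) = -336
D→A: (21)(7) − (0)(-9) = 147
Σ = -546
Area = |Σ|/2 = 273.
Hole:
Apply Gauss's area formula: 2A = Σ (x_i·y_{i+1} − x_{i+1}·y_i), indices taken mod 5.
A_1→A_2: (8)(2) − (7)(3) = -5
A_2→A_3: (7)(4) − (12)(2) = 4
A_3→A_4: (12)(5) − (11)(4) = 16
A_4→A_5: (11)(6) − (9)(5) = 21
A_5→A_1: (9)(3) − (8)(6) = -21
Σ = 15
Area = |Σ|/2 = 7.5.
Net area = 273 − 7.5 = 265.5.

265.5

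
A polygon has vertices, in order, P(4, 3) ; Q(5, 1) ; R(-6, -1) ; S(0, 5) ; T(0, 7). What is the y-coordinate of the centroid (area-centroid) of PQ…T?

Apply Gauss's area formula. First the cross-terms c_i = x_i·y_{i+1} − x_{i+1}·y_i:
  -11, 1, -30, 0, -28  ⇒  2A = -68, A = -34.
Then Σ (y_i + y_{i+1})·c_i = -444, so ȳ = -444 / (6·(-34)) = 37/17.

37/17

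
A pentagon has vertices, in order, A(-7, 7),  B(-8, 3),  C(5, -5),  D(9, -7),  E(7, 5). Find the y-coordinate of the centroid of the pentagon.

Apply the shoelace formula. First the cross-terms c_i = x_i·y_{i+1} − x_{i+1}·y_i:
  35, 25, 10, 94, 84  ⇒  2A = 248, A = 124.
Then Σ (y_i + y_{i+1})·c_i = 1000, so ȳ = 1000 / (6·124) = 125/93.

125/93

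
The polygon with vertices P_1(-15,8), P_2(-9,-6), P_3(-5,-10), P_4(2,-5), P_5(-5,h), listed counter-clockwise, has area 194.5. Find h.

The doubled signed area Σ (x_i y_{i+1} − x_{i+1} y_i) is linear in h.
With h=0 it equals 202; the coefficient of h is 17 (from the two edges through P_5).
So 17·h + 202 = 2·194.5 = 389 ⇒ h = 11.

11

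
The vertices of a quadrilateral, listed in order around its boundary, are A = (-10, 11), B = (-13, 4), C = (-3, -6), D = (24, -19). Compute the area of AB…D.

234

Apply the shoelace (surveyor's) formula: 2A = Σ (x_i·y_{i+1} − x_{i+1}·y_i), indices taken mod 4.
Σ = (103) + (90) + (201) + (74) = 468
Area = |Σ|/2 = 234.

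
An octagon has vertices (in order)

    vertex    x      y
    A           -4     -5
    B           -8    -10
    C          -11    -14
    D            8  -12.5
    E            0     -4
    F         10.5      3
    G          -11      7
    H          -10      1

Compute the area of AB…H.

240.5

Apply Gauss's area formula: 2A = Σ (x_i·y_{i+1} − x_{i+1}·y_i), indices taken mod 8.
Σ = (0) + (2) + (249.5) + (-32) + (42) + (106.5) + (59) + (54) = 481
Area = |Σ|/2 = 240.5.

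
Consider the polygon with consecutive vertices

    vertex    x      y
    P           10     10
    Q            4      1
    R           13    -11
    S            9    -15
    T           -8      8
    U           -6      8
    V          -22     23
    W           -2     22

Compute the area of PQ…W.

Apply the shoelace (surveyor's) formula: 2A = Σ (x_i·y_{i+1} − x_{i+1}·y_i), indices taken mod 8.
Cross-terms: -30, -57, -96, -48, -16, 38, -438, -240  ⇒  Σ = -887
Area = |Σ|/2 = 443.5.

443.5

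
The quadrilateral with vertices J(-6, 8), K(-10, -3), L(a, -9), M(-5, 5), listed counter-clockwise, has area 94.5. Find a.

7

The doubled signed area Σ (x_i y_{i+1} − x_{i+1} y_i) is linear in a.
With a=0 it equals 133; the coefficient of a is 8 (from the two edges through L).
So 8·a + 133 = 2·94.5 = 189 ⇒ a = 7.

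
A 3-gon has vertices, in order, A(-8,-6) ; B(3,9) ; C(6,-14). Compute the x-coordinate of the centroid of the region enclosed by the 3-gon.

1/3

Apply the shoelace formula. First the cross-terms c_i = x_i·y_{i+1} − x_{i+1}·y_i:
  -54, -96, -148  ⇒  2A = -298, A = -149.
Then Σ (x_i + x_{i+1})·c_i = -298, so x̄ = -298 / (6·(-149)) = 1/3.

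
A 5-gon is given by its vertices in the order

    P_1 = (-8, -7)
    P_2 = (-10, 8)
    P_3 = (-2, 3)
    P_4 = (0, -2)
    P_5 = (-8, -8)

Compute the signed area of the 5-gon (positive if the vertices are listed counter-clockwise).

-84

Σ = (-134) + (-14) + (4) + (-16) + (-8) = -168
Signed area = Σ/2 = -84 (negative ⇒ clockwise traversal).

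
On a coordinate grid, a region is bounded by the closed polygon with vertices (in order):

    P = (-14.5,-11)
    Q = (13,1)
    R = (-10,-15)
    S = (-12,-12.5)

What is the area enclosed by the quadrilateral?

80.375

P→Q: (-14.5)(1) − (13)(-11) = 128.5
Q→R: (13)(-15) − (-10)(1) = -185
R→S: (-10)(-12.5) − (-12)(-15) = -55
S→P: (-12)(-11) − (-14.5)(-12.5) = -49.25
Σ = -160.75
Area = |Σ|/2 = 80.375.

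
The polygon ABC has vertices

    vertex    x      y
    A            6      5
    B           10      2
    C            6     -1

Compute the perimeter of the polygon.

16

|AB| = √((4)² + (-3)²) = √25 = 5
|BC| = √((-4)² + (-3)²) = √25 = 5
|CA| = √((0)² + (6)²) = √36 = 6
Perimeter = 5 + 5 + 6 = 16.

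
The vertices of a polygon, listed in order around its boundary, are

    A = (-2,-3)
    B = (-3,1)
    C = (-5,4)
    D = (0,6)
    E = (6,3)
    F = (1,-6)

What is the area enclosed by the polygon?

Apply the shoelace formula: 2A = Σ (x_i·y_{i+1} − x_{i+1}·y_i), indices taken mod 6.
Σ = (-11) + (-7) + (-30) + (-36) + (-39) + (-15) = -138
Area = |Σ|/2 = 69.

69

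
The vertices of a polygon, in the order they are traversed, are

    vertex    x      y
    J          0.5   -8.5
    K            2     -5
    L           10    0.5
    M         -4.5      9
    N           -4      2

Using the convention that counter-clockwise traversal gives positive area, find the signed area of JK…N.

Apply the shoelace (surveyor's) formula: 2A = Σ (x_i·y_{i+1} − x_{i+1}·y_i), indices taken mod 5.
Σ = (14.5) + (51) + (92.25) + (27) + (33) = 217.75
Signed area = Σ/2 = 108.875 (positive ⇒ counter-clockwise traversal).

108.875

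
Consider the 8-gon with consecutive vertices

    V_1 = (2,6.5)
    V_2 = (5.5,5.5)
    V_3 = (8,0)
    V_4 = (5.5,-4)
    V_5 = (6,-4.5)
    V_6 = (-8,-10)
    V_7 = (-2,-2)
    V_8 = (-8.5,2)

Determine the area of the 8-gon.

140.875

Apply the surveyor's formula: 2A = Σ (x_i·y_{i+1} − x_{i+1}·y_i), indices taken mod 8.
Σ = (-24.75) + (-44) + (-32) + (-0.75) + (-96) + (-4) + (-21) + (-59.25) = -281.75
Area = |Σ|/2 = 140.875.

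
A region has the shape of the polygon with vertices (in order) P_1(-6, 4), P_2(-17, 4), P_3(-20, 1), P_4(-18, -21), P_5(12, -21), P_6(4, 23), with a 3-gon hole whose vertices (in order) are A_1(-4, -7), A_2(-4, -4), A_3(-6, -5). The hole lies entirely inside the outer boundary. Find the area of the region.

Outer boundary:
P_1→P_2: (-6)(4) − (-17)(4) = 44
P_2→P_3: (-17)(1) − (-20)(4) = 63
P_3→P_4: (-20)(-21) − (-18)(1) = 438
P_4→P_5: (-18)(-21) − (12)(-21) = 630
P_5→P_6: (12)(23) − (4)(-21) = 360
P_6→P_1: (4)(4) − (-6)(23) = 154
Σ = 1689
Area = |Σ|/2 = 844.5.
Hole:
Apply Gauss's area formula: 2A = Σ (x_i·y_{i+1} − x_{i+1}·y_i), indices taken mod 3.
Σ = (-12) + (-4) + (22) = 6
Area = |Σ|/2 = 3.
Net area = 844.5 − 3 = 841.5.

841.5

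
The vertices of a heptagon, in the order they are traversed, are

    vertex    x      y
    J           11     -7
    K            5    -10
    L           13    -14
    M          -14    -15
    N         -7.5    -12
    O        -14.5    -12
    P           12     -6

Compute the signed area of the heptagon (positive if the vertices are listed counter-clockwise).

Cross-terms: -75, 60, -391, 55.5, -84, 231, -18  ⇒  Σ = -221.5
Signed area = Σ/2 = -110.75 (negative ⇒ clockwise traversal).

-110.75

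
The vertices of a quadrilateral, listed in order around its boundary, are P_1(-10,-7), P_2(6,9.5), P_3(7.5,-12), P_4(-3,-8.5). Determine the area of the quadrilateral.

Apply the surveyor's formula: 2A = Σ (x_i·y_{i+1} − x_{i+1}·y_i), indices taken mod 4.
Σ = (-53) + (-143.25) + (-99.75) + (-64) = -360
Area = |Σ|/2 = 180.

180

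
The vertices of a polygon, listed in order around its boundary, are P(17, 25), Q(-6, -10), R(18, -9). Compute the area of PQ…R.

408.5

Σ = (-20) + (234) + (603) = 817
Area = |Σ|/2 = 408.5.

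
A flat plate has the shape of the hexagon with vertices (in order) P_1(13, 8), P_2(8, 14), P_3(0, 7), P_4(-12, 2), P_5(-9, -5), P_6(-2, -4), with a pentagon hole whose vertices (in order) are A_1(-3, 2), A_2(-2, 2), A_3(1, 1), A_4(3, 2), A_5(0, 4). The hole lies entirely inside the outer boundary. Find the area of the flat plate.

190.5

Outer boundary:
Apply the shoelace (surveyor's) formula: 2A = Σ (x_i·y_{i+1} − x_{i+1}·y_i), indices taken mod 6.
Σ = (118) + (56) + (84) + (78) + (26) + (36) = 398
Area = |Σ|/2 = 199.
Hole:
Σ = (-2) + (-4) + (-1) + (12) + (12) = 17
Area = |Σ|/2 = 8.5.
Net area = 199 − 8.5 = 190.5.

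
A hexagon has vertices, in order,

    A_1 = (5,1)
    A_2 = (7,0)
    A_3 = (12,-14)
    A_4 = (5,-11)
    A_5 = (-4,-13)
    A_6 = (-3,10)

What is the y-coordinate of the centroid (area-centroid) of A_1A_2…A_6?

Apply Gauss's area formula. First the cross-terms c_i = x_i·y_{i+1} − x_{i+1}·y_i:
  -7, -98, -62, -109, -79, -53  ⇒  2A = -408, A = -204.
Then Σ (y_i + y_{i+1})·c_i = 5185, so ȳ = 5185 / (6·(-204)) = -305/72.

-305/72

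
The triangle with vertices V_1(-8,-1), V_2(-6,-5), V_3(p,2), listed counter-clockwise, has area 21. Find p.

The doubled signed area Σ (x_i y_{i+1} − x_{i+1} y_i) is linear in p.
With p=0 it equals 38; the coefficient of p is 4 (from the two edges through V_3).
So 4·p + 38 = 2·21 = 42 ⇒ p = 1.

1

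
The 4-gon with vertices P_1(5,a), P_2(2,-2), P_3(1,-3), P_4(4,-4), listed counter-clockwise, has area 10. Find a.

3

The doubled signed area Σ (x_i y_{i+1} − x_{i+1} y_i) is linear in a.
With a=0 it equals 14; the coefficient of a is 2 (from the two edges through P_1).
So 2·a + 14 = 2·10 = 20 ⇒ a = 3.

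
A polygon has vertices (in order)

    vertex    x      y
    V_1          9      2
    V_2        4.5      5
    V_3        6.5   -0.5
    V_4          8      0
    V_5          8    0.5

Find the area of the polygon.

Apply Gauss's area formula: 2A = Σ (x_i·y_{i+1} − x_{i+1}·y_i), indices taken mod 5.
Σ = (36) + (-34.75) + (4) + (4) + (11.5) = 20.75
Area = |Σ|/2 = 10.375.

10.375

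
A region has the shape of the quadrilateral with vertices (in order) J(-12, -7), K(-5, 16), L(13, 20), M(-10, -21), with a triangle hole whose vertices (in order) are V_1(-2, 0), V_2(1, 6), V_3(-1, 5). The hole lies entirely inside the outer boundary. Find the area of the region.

Outer boundary:
Apply the surveyor's formula: 2A = Σ (x_i·y_{i+1} − x_{i+1}·y_i), indices taken mod 4.
Σ = (-227) + (-308) + (-73) + (-182) = -790
Area = |Σ|/2 = 395.
Hole:
Apply the shoelace (surveyor's) formula: 2A = Σ (x_i·y_{i+1} − x_{i+1}·y_i), indices taken mod 3.
Cross-terms: -12, 11, 10  ⇒  Σ = 9
Area = |Σ|/2 = 4.5.
Net area = 395 − 4.5 = 390.5.

390.5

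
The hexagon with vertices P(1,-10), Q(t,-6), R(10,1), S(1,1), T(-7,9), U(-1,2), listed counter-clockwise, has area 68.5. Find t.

The doubled signed area Σ (x_i y_{i+1} − x_{i+1} y_i) is linear in t.
With t=0 it equals 82; the coefficient of t is 11 (from the two edges through Q).
So 11·t + 82 = 2·68.5 = 137 ⇒ t = 5.

5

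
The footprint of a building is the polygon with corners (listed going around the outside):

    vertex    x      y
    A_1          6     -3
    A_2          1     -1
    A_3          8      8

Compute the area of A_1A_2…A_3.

29.5

Apply the shoelace formula: 2A = Σ (x_i·y_{i+1} − x_{i+1}·y_i), indices taken mod 3.
Σ = (-3) + (16) + (-72) = -59
Area = |Σ|/2 = 29.5.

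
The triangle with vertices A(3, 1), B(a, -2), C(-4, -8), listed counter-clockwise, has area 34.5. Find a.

Write out the shoelace sum; only the two edges meeting at B involve a:
2·Area = [(3·(-2) − a·1) + (a·(-8) − (-4)·(-2))] + 20
       = -9·a + 6 = 69
⇒ a = -7.

-7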